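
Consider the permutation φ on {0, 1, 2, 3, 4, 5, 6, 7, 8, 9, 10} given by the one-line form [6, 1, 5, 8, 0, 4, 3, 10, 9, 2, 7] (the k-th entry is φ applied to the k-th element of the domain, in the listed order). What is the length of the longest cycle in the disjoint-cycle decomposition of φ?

Decomposing into disjoint cycles gives (0 6 3 8 9 2 5 4)(7 10); the longest has length 8.

8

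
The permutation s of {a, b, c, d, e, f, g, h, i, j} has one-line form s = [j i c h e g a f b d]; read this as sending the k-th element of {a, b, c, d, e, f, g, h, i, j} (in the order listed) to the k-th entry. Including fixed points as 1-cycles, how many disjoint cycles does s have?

4

The cycle decomposition is (a j d h f g)(b i)(c)(e), which has 4 cycles (counting 1-cycles).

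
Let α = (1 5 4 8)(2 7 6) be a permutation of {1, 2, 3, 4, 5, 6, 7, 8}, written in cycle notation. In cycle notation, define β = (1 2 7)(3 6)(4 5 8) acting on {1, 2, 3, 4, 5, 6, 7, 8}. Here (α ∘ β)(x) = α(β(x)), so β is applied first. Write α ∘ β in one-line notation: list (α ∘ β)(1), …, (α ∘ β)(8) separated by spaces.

7 6 2 4 1 3 5 8

For each element, apply β then α: 1 → 2 → 7; 2 → 7 → 6; 3 → 6 → 2; 4 → 5 → 4; 5 → 8 → 1; 6 → 3 → 3; 7 → 1 → 5; 8 → 4 → 8.
So α ∘ β in one-line form is 7 6 2 4 1 3 5 8.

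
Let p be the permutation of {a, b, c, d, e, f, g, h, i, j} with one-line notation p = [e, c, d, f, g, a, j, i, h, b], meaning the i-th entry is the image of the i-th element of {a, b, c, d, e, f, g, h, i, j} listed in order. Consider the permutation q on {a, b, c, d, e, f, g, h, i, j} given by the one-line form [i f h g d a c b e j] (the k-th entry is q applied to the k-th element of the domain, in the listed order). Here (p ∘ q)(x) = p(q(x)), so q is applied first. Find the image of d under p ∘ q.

(p ∘ q)(d) = p(q(d)). q(d) = g, then p(g) = j. So (p ∘ q)(d) = j.

j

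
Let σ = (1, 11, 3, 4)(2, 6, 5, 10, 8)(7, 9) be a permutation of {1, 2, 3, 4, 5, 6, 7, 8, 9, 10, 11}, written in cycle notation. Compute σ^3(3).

11

3 lies in the 4-cycle (1, 11, 3, 4).
Stepping 3 places around the cycle: 3 → 4 → 1 → 11.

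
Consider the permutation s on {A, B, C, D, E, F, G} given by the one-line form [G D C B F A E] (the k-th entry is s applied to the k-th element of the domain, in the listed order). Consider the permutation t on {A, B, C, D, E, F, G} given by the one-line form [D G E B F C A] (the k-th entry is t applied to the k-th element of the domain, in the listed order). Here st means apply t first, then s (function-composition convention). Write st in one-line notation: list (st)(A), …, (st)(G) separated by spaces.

B E F D A C G

(st)(x) = s(t(x)). Computing each image: s(t(A)) = s(D) = B, s(t(B)) = s(G) = E, s(t(C)) = s(E) = F, s(t(D)) = s(B) = D, s(t(E)) = s(F) = A, s(t(F)) = s(C) = C, s(t(G)) = s(A) = G.
Hence st = [B E F D A C G].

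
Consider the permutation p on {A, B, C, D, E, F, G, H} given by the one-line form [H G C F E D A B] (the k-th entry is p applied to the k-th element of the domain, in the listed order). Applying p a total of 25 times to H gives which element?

Tracing H → B → … returns to H after 4 steps, so H lies in a 4-cycle (A, H, B, G).
Since the cycle has length 4, p^25 acts on it the same as p^1 (25 mod 4 = 1).
Stepping 1 place around the cycle: H → B.

B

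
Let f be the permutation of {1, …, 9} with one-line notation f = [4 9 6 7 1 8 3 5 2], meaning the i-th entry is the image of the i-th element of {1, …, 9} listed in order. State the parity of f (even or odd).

odd

In disjoint-cycle form the cycle lengths are 7, 2.
A cycle is odd iff its length is even; f has 1 even-length cycle, so sgn(f) = (−1)^1 and f is odd.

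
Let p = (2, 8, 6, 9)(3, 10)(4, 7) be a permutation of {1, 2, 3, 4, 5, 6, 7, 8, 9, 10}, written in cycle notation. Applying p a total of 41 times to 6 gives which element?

6 lies in the 4-cycle (2, 8, 6, 9).
On a 4-cycle, p^4 is the identity, so p^41 = p^1 there (41 ≡ 1 mod 4).
Advancing 1 step from 6: 6 → 9.

9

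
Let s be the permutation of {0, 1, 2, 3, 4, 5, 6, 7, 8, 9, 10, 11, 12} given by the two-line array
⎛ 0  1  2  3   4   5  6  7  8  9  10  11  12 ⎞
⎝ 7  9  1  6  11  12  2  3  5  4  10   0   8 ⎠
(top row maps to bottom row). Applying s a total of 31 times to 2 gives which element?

Tracing 2 → 1 → … returns to 2 after 9 steps, so 2 lies in a 9-cycle (0, 7, 3, 6, 2, 1, 9, 4, 11).
Powers repeat with period 9 on this cycle, and 31 mod 9 = 4, so s^31(2) = s^4(2).
Stepping 4 places around the cycle: 2 → 1 → 9 → 4 → 11.

11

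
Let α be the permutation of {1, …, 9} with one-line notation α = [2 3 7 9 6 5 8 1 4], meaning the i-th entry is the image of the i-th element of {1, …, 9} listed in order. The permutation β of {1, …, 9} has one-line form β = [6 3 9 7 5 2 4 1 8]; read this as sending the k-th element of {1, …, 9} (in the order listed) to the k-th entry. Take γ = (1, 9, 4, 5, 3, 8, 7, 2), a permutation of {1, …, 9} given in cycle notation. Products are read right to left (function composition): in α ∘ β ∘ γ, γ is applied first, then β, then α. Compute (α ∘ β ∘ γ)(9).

8

(α ∘ β ∘ γ)(9) = α(β(γ(9))). γ(9) = 4, then β(4) = 7, then α(7) = 8, so the result is 8.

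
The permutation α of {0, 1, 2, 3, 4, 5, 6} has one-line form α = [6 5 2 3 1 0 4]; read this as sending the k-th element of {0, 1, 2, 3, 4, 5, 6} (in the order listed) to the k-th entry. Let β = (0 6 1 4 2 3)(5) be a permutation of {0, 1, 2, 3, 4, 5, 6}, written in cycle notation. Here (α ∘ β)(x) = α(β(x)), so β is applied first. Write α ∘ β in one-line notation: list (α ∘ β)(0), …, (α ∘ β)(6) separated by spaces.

(α ∘ β)(x) = α(β(x)). Computing each image: α(β(0)) = α(6) = 4, α(β(1)) = α(4) = 1, α(β(2)) = α(3) = 3, α(β(3)) = α(0) = 6, α(β(4)) = α(2) = 2, α(β(5)) = α(5) = 0, α(β(6)) = α(1) = 5.
Hence α ∘ β = [4 1 3 6 2 0 5].

4 1 3 6 2 0 5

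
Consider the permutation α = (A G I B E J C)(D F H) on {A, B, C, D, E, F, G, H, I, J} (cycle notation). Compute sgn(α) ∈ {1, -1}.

The cycle lengths are 7, 3.
A cycle is odd iff its length is even; α has 0 even-length cycles, so sgn(α) = (−1)^0 and α is even.

1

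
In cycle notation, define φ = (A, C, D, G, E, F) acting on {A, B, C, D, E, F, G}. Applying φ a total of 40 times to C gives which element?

F

C lies in the 6-cycle (A, C, D, G, E, F).
Since the cycle has length 6, φ^40 acts on it the same as φ^4 (40 mod 6 = 4).
Stepping 4 places around the cycle: C → D → G → E → F.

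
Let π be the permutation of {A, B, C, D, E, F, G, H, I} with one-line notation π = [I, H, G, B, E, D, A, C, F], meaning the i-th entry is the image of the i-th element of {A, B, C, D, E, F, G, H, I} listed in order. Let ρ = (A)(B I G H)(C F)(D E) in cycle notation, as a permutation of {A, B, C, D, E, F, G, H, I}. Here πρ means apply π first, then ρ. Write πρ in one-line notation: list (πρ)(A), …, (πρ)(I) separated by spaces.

G B H I D E A F C

(πρ)(x) = ρ(π(x)). Computing each image: ρ(π(A)) = ρ(I) = G, ρ(π(B)) = ρ(H) = B, ρ(π(C)) = ρ(G) = H, ρ(π(D)) = ρ(B) = I, ρ(π(E)) = ρ(E) = D, ρ(π(F)) = ρ(D) = E, ρ(π(G)) = ρ(A) = A, ρ(π(H)) = ρ(C) = F, ρ(π(I)) = ρ(F) = C.
Hence πρ = [G B H I D E A F C].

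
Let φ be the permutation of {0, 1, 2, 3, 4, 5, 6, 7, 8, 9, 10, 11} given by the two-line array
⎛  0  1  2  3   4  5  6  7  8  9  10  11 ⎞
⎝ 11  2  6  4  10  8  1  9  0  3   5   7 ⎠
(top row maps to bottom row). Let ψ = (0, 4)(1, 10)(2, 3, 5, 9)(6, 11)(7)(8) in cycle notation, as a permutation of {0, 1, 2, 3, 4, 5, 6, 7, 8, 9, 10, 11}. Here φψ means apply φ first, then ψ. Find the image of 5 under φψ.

(φψ)(5) = ψ(φ(5)). φ(5) = 8, then ψ(8) = 8. So (φψ)(5) = 8.

8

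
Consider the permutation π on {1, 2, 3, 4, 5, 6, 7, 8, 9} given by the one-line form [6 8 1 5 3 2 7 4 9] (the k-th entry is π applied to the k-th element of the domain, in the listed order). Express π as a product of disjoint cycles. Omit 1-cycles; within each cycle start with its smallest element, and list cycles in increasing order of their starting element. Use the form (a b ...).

From 1: 1 → 6 → 2 → 8 → 4 → 5 → 3 → 1, closing the cycle (1 6 2 8 4 5 3).
Continuing from each remaining unvisited element yields (1 6 2 8 4 5 3).

(1 6 2 8 4 5 3)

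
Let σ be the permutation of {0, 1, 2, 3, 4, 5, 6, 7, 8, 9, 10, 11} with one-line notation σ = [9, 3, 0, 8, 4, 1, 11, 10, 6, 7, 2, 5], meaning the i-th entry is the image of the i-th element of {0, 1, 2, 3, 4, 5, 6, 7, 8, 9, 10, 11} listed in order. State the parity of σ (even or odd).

In disjoint-cycle form the cycle lengths are 6, 5, 1.
A cycle of length ℓ contributes ℓ−1 transpositions, so σ is a product of 5 + 4 = 9 transpositions — odd.

odd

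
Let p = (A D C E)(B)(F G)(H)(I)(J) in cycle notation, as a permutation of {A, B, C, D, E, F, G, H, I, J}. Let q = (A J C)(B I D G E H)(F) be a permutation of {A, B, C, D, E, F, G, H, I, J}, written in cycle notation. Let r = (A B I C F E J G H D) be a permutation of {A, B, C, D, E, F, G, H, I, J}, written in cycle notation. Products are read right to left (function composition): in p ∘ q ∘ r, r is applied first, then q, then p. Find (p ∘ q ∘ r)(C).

G

Apply the permutations in order: r(C) = F, then q(F) = F, then p(F) = G. So (p ∘ q ∘ r)(C) = G.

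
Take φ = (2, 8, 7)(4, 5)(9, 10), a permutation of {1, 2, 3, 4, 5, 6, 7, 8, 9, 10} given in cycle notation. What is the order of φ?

6

The cycle type of φ is (3, 2, 2, 1, 1, 1).
The order of φ is the least common multiple of its cycle lengths: lcm(3, 2, 2) = 6.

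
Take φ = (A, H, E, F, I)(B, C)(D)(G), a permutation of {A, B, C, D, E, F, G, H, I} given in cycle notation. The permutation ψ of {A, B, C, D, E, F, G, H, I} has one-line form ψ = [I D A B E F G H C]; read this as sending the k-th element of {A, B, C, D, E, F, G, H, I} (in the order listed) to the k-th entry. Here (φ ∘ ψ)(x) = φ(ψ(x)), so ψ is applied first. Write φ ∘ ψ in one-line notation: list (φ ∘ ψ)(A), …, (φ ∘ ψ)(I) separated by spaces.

A D H C F I G E B

Chase each element through ψ then φ: A → I → A; B → D → D; C → A → H; D → B → C; E → E → F; F → F → I; G → G → G; H → H → E; I → C → B.
Collecting the images, φ ∘ ψ = [A D H C F I G E B].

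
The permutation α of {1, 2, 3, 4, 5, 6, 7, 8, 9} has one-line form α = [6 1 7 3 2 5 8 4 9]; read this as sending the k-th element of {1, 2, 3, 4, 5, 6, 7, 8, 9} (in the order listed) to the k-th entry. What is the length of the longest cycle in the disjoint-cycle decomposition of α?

4

Decomposing into disjoint cycles gives (1, 6, 5, 2)(3, 7, 8, 4); the longest has length 4.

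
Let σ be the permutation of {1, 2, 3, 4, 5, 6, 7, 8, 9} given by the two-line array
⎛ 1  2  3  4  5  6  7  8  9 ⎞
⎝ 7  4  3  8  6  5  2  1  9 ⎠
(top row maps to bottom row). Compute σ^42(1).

2

Tracing 1 → 7 → … returns to 1 after 5 steps, so 1 lies in a 5-cycle (1 7 2 4 8).
On a 5-cycle, σ^5 is the identity, so σ^42 = σ^2 there (42 ≡ 2 mod 5).
Stepping 2 places around the cycle: 1 → 7 → 2.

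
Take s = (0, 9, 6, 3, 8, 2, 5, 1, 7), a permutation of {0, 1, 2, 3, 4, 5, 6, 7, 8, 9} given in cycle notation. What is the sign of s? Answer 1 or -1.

1

The cycle lengths are 9, 1.
A cycle is odd iff its length is even; s has 0 even-length cycles, so sgn(s) = (−1)^0 and s is even.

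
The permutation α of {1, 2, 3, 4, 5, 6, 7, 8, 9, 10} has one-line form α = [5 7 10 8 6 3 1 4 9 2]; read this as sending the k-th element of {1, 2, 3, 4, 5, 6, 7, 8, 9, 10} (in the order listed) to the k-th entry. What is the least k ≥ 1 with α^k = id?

Writing α as disjoint cycles, the cycle lengths are 7, 2, 1.
The order is lcm(7, 2) = 14.

14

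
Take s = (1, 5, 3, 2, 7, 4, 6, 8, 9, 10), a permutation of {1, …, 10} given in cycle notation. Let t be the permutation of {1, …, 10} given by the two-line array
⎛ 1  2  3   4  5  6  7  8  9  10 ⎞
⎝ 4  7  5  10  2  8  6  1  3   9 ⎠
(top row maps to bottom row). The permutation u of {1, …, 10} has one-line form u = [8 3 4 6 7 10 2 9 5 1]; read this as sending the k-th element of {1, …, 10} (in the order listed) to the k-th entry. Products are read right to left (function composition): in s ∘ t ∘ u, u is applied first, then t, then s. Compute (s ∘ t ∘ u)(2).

Apply the permutations in order: u(2) = 3, then t(3) = 5, then s(5) = 3. So (s ∘ t ∘ u)(2) = 3.

3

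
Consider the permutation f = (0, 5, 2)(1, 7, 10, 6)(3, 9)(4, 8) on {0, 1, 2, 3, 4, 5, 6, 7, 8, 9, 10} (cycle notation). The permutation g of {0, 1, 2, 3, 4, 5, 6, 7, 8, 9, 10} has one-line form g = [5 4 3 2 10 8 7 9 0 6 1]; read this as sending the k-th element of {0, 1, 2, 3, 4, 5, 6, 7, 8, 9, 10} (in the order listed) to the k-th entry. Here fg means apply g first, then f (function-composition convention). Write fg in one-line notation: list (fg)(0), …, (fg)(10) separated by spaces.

Chase each element through g then f: 0 → 5 → 2; 1 → 4 → 8; 2 → 3 → 9; 3 → 2 → 0; 4 → 10 → 6; 5 → 8 → 4; 6 → 7 → 10; 7 → 9 → 3; 8 → 0 → 5; 9 → 6 → 1; 10 → 1 → 7.
So fg in one-line form is 2 8 9 0 6 4 10 3 5 1 7.

2 8 9 0 6 4 10 3 5 1 7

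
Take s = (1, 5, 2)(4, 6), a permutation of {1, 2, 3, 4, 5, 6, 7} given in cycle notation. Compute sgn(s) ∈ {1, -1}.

The cycle lengths are 3, 2, 1, 1.
A cycle of length ℓ contributes ℓ−1 transpositions, so s is a product of 2 + 1 = 3 transpositions — odd.

-1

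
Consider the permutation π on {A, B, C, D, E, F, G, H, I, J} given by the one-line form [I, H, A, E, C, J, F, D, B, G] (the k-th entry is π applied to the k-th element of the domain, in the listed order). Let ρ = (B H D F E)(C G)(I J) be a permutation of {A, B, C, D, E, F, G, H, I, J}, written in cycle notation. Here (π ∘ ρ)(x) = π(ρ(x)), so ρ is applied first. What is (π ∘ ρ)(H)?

First apply ρ: ρ(H) = D, then π(D) = E. Thus (π ∘ ρ)(H) = E.

E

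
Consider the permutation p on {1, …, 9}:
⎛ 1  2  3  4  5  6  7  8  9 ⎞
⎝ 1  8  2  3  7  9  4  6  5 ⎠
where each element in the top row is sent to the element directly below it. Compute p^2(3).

8

Tracing 3 → 2 → … returns to 3 after 8 steps, so 3 lies in an 8-cycle (2, 8, 6, 9, 5, 7, 4, 3).
Stepping 2 places around the cycle: 3 → 2 → 8.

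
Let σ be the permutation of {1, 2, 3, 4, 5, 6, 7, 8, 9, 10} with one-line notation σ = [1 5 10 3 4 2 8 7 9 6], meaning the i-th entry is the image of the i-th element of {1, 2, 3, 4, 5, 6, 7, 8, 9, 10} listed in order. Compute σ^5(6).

10

Tracing 6 → 2 → … returns to 6 after 6 steps, so 6 lies in a 6-cycle (2, 5, 4, 3, 10, 6).
Stepping 5 places around the cycle: 6 → 2 → 5 → 4 → 3 → 10.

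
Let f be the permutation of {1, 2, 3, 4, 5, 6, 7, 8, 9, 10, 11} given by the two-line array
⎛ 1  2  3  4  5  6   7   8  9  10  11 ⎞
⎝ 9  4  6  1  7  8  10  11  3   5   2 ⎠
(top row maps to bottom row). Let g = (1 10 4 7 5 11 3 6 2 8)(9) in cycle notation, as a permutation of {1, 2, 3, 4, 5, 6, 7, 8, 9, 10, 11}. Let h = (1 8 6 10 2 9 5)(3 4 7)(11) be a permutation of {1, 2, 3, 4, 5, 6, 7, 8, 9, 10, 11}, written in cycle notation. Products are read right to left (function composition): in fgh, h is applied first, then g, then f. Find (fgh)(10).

11

(fgh)(10) = f(g(h(10))). h(10) = 2, then g(2) = 8, then f(8) = 11, so the result is 11.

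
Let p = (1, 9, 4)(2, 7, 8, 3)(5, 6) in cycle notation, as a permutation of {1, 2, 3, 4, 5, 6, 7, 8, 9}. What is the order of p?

12

The cycle type of p is (4, 3, 2).
Since disjoint cycles commute, ord(p) = lcm(4, 3, 2) = 12.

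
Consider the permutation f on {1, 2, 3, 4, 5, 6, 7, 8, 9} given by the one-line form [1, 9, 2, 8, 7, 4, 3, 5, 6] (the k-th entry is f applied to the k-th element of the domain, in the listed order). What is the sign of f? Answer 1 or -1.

In disjoint-cycle form the cycle lengths are 8, 1.
A cycle of length ℓ contributes ℓ−1 transpositions, so f is a product of 7 transpositions — odd.

-1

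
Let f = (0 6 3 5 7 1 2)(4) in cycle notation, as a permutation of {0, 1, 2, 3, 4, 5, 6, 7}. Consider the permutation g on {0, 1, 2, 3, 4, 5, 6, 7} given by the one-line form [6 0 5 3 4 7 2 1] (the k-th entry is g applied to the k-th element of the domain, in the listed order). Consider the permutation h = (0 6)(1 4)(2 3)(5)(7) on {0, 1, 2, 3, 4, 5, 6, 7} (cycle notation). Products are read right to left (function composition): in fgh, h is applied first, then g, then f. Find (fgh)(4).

Apply the permutations in order: h(4) = 1, then g(1) = 0, then f(0) = 6. So (fgh)(4) = 6.

6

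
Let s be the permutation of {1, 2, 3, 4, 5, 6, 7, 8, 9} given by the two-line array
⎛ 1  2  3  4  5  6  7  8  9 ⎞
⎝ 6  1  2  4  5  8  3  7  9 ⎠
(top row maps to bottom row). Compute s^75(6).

Tracing 6 → 8 → … returns to 6 after 6 steps, so 6 lies in a 6-cycle (1, 6, 8, 7, 3, 2).
Since the cycle has length 6, s^75 acts on it the same as s^3 (75 mod 6 = 3).
Stepping 3 places around the cycle: 6 → 8 → 7 → 3.

3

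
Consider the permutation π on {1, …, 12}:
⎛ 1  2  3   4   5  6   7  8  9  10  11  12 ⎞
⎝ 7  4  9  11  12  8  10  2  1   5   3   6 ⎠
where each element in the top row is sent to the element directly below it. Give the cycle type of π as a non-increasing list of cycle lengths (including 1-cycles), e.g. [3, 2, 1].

The disjoint cycles are (1, 7, 10, 5, 12, 6, 8, 2, 4, 11, 3, 9), with lengths 12 in non-increasing order.

[12]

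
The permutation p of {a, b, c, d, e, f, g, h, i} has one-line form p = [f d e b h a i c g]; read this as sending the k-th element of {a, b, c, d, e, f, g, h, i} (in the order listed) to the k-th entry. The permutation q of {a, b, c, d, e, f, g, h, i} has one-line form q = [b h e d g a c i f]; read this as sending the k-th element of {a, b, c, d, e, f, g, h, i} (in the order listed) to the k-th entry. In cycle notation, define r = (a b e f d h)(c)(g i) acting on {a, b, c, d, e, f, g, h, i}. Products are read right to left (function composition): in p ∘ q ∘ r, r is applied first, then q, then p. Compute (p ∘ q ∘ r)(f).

Chase f: r(f) = d; q(d) = d; p(d) = b. Hence (p ∘ q ∘ r)(f) = b.

b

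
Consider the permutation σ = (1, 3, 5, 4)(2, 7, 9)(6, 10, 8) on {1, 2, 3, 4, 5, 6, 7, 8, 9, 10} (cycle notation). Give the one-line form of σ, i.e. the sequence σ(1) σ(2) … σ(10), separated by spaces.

3 7 5 1 4 10 9 6 2 8

Reading each image from the cycles: 1↦3, 2↦7, 3↦5, 4↦1, 5↦4, 6↦10, 7↦9, 8↦6, 9↦2, 10↦8.
Listing these in domain order gives 3 7 5 1 4 10 9 6 2 8.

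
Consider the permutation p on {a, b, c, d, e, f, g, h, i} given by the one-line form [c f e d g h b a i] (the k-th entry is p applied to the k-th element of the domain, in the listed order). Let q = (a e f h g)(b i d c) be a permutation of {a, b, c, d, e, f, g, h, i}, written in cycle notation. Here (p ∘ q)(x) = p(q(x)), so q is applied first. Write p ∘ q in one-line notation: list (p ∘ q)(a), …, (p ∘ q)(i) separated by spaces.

(p ∘ q)(x) = p(q(x)). Computing each image: p(q(a)) = p(e) = g, p(q(b)) = p(i) = i, p(q(c)) = p(b) = f, p(q(d)) = p(c) = e, p(q(e)) = p(f) = h, p(q(f)) = p(h) = a, p(q(g)) = p(a) = c, p(q(h)) = p(g) = b, p(q(i)) = p(d) = d.
Hence p ∘ q = [g i f e h a c b d].

g i f e h a c b d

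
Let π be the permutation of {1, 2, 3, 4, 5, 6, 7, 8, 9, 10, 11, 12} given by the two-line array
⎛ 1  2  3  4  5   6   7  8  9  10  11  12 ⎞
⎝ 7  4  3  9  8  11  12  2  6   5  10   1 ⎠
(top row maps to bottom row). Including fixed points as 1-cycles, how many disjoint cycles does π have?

3

The cycle decomposition is (1 7 12)(2 4 9 6 11 10 5 8)(3), which has 3 cycles (counting 1-cycles).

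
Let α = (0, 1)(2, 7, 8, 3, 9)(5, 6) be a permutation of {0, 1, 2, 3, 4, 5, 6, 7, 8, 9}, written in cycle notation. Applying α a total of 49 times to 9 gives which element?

9 lies in the 5-cycle (2, 7, 8, 3, 9).
Powers repeat with period 5 on this cycle, and 49 mod 5 = 4, so α^49(9) = α^4(9).
Advancing 4 steps from 9: 9 → 2 → 7 → 8 → 3.

3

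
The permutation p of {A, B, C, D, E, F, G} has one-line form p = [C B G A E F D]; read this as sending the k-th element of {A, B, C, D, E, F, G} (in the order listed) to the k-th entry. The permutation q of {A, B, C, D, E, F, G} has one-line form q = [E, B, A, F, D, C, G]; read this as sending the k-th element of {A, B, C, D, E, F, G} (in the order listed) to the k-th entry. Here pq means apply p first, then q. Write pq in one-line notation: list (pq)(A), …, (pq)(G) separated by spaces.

A B G E D C F

(pq)(x) = q(p(x)). Computing each image: q(p(A)) = q(C) = A, q(p(B)) = q(B) = B, q(p(C)) = q(G) = G, q(p(D)) = q(A) = E, q(p(E)) = q(E) = D, q(p(F)) = q(F) = C, q(p(G)) = q(D) = F.
Hence pq = [A B G E D C F].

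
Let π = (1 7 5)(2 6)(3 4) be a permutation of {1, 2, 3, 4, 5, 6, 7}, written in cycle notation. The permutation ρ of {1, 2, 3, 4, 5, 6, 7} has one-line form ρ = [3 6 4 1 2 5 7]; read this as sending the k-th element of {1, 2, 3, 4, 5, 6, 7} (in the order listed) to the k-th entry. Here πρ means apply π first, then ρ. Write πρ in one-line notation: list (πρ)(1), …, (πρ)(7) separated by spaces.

7 5 1 4 3 6 2

(πρ)(x) = ρ(π(x)). Computing each image: ρ(π(1)) = ρ(7) = 7, ρ(π(2)) = ρ(6) = 5, ρ(π(3)) = ρ(4) = 1, ρ(π(4)) = ρ(3) = 4, ρ(π(5)) = ρ(1) = 3, ρ(π(6)) = ρ(2) = 6, ρ(π(7)) = ρ(5) = 2.
Hence πρ = [7 5 1 4 3 6 2].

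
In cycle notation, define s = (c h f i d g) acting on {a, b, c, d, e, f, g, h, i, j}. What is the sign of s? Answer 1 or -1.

The cycle lengths are 6, 1, 1, 1, 1.
A cycle is odd iff its length is even; s has 1 even-length cycle, so sgn(s) = (−1)^1 and s is odd.

-1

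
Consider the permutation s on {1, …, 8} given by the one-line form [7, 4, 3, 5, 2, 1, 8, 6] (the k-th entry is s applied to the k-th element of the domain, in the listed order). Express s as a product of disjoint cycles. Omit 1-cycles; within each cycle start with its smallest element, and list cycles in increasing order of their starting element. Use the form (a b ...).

From 1: 1 → 7 → 8 → 6 → 1, closing the cycle (1 7 8 6).
Continuing from each remaining unvisited element yields (1 7 8 6)(2 4 5).

(1 7 8 6)(2 4 5)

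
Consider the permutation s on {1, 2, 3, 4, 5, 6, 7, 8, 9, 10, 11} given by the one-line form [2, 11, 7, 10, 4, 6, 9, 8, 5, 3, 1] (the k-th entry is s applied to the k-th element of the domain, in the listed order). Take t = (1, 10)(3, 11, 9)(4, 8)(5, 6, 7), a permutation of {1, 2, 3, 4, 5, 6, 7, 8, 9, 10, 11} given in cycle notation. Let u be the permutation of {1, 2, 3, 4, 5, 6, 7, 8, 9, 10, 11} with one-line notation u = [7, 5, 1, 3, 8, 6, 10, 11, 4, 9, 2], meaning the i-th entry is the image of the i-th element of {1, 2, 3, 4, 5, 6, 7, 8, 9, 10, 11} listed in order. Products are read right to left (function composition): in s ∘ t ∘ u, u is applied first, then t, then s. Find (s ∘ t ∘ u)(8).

Chase 8: u(8) = 11; t(11) = 9; s(9) = 5. Hence (s ∘ t ∘ u)(8) = 5.

5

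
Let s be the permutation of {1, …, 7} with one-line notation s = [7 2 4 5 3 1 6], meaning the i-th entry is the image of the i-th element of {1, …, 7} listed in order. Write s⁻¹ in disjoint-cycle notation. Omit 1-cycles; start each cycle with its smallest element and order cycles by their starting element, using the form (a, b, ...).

(1, 6, 7)(3, 5, 4)

First write s in disjoint cycles: (1, 7, 6)(3, 4, 5).
The inverse reverses every cycle; in canonical form, s⁻¹ = (1, 6, 7)(3, 5, 4).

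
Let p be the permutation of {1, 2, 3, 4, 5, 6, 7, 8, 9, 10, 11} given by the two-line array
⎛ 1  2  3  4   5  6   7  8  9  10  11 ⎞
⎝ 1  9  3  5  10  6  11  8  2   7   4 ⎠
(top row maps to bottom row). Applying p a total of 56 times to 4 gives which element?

Tracing 4 → 5 → … returns to 4 after 5 steps, so 4 lies in a 5-cycle (4 5 10 7 11).
Powers repeat with period 5 on this cycle, and 56 mod 5 = 1, so p^56(4) = p^1(4).
Stepping 1 place around the cycle: 4 → 5.

5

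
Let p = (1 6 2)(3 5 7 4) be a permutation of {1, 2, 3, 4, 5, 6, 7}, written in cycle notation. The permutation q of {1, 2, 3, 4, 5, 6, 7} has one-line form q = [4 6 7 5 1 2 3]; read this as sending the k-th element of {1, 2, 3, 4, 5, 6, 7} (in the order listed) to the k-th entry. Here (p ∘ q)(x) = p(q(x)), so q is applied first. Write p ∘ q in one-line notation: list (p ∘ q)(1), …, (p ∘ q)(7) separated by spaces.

3 2 4 7 6 1 5

(p ∘ q)(x) = p(q(x)). Computing each image: p(q(1)) = p(4) = 3, p(q(2)) = p(6) = 2, p(q(3)) = p(7) = 4, p(q(4)) = p(5) = 7, p(q(5)) = p(1) = 6, p(q(6)) = p(2) = 1, p(q(7)) = p(3) = 5.
Hence p ∘ q = [3 2 4 7 6 1 5].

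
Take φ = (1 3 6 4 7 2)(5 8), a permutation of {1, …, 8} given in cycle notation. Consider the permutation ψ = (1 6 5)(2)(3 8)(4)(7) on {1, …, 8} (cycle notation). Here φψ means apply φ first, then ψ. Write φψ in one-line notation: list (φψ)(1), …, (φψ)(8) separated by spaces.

8 6 5 7 3 4 2 1

Chase each element through φ then ψ: 1 → 3 → 8; 2 → 1 → 6; 3 → 6 → 5; 4 → 7 → 7; 5 → 8 → 3; 6 → 4 → 4; 7 → 2 → 2; 8 → 5 → 1.
Collecting the images, φψ = [8 6 5 7 3 4 2 1].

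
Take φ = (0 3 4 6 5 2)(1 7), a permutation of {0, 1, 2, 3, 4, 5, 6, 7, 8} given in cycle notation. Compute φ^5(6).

6 lies in the 6-cycle (0 3 4 6 5 2).
Advancing 5 steps from 6: 6 → 5 → 2 → 0 → 3 → 4.

4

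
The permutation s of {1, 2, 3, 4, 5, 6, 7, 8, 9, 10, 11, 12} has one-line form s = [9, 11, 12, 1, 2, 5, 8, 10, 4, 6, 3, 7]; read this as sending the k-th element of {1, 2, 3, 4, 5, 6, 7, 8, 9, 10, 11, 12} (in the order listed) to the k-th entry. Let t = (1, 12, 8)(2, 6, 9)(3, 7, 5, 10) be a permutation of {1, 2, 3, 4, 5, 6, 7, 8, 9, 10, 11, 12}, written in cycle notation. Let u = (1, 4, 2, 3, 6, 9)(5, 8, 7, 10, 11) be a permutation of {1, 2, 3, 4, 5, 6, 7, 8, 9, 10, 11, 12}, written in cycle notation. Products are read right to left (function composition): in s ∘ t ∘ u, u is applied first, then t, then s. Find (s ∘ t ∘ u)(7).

12

Apply the permutations in order: u(7) = 10, then t(10) = 3, then s(3) = 12. So (s ∘ t ∘ u)(7) = 12.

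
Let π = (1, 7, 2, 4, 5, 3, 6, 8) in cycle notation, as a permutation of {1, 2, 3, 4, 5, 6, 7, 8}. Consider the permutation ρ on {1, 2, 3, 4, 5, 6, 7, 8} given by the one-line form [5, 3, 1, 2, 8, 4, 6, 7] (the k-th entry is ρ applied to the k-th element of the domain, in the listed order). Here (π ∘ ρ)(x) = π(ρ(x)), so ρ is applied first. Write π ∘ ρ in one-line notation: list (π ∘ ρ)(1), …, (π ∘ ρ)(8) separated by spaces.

Chase each element through ρ then π: 1 → 5 → 3; 2 → 3 → 6; 3 → 1 → 7; 4 → 2 → 4; 5 → 8 → 1; 6 → 4 → 5; 7 → 6 → 8; 8 → 7 → 2.
So π ∘ ρ in one-line form is 3 6 7 4 1 5 8 2.

3 6 7 4 1 5 8 2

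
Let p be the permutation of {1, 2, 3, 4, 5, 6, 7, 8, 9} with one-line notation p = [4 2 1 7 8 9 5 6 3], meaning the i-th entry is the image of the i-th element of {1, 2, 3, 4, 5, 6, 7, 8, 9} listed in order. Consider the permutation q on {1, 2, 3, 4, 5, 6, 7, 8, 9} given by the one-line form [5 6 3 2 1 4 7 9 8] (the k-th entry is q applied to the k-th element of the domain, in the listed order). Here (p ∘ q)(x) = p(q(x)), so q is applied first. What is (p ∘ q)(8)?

q(8) = 9, then p(9) = 3; composing gives (p ∘ q)(8) = 3.

3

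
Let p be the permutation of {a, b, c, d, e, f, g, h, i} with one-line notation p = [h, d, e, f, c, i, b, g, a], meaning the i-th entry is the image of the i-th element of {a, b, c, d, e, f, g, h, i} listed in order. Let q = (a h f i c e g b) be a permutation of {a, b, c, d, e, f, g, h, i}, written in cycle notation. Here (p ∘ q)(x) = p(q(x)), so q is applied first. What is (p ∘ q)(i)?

(p ∘ q)(i) = p(q(i)). q(i) = c, then p(c) = e. So (p ∘ q)(i) = e.

e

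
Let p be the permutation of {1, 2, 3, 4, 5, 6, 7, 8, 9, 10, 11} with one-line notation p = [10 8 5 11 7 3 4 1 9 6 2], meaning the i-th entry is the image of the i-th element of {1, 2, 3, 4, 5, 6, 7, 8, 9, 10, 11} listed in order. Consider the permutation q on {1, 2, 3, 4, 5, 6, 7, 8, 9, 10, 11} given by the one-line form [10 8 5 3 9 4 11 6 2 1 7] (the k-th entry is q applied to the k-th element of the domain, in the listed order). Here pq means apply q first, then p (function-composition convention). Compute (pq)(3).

7

(pq)(3) = p(q(3)). q(3) = 5, then p(5) = 7. So (pq)(3) = 7.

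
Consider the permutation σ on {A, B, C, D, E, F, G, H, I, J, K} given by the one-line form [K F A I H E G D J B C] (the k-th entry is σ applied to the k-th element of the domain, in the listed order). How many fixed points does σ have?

1

The fixed points (elements with σ(x) = x) are {G}, so there is 1.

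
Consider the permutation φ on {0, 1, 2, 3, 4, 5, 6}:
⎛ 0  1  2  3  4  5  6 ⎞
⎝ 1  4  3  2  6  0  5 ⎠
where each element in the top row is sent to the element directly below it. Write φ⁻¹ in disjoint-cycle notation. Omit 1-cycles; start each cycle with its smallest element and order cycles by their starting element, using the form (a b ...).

The cycle decomposition of φ is (0 1 4 6 5)(2 3).
Reversing each cycle (and rotating so the smallest element leads) gives φ⁻¹ = (0 5 6 4 1)(2 3).

(0 5 6 4 1)(2 3)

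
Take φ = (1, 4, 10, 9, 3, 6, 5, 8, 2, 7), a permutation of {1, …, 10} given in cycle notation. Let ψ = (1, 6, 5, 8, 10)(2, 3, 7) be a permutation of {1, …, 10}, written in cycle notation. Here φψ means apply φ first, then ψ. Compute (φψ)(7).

6

First apply φ: φ(7) = 1, then ψ(1) = 6. Thus (φψ)(7) = 6.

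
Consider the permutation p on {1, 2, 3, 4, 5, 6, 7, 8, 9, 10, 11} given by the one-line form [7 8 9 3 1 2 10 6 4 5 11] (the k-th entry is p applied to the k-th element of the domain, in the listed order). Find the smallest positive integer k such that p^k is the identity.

Writing p as disjoint cycles, the cycle lengths are 4, 3, 3, 1.
The order is lcm(4, 3, 3) = 12.

12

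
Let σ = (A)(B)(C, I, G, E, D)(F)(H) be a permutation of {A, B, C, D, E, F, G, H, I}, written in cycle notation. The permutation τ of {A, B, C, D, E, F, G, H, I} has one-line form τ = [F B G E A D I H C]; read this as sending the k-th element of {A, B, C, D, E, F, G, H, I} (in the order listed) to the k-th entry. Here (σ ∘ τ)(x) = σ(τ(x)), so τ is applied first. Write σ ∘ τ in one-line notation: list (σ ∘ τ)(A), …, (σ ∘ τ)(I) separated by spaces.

F B E D A C G H I

(σ ∘ τ)(x) = σ(τ(x)). Computing each image: σ(τ(A)) = σ(F) = F, σ(τ(B)) = σ(B) = B, σ(τ(C)) = σ(G) = E, σ(τ(D)) = σ(E) = D, σ(τ(E)) = σ(A) = A, σ(τ(F)) = σ(D) = C, σ(τ(G)) = σ(I) = G, σ(τ(H)) = σ(H) = H, σ(τ(I)) = σ(C) = I.
Hence σ ∘ τ = [F B E D A C G H I].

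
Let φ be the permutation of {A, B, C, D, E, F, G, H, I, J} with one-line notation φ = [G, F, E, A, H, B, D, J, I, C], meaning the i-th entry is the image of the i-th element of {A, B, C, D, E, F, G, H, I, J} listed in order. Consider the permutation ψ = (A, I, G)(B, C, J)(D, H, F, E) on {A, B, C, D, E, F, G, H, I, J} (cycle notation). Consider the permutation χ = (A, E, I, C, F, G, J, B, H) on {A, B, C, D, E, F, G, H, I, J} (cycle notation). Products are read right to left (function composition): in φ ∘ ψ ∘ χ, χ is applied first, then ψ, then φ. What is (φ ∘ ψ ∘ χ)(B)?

Chase B: χ(B) = H; ψ(H) = F; φ(F) = B. Hence (φ ∘ ψ ∘ χ)(B) = B.

B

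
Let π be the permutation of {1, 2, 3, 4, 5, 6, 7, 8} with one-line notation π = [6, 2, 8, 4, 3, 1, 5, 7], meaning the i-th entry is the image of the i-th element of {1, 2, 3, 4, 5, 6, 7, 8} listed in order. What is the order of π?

4

Decomposing into disjoint cycles gives cycle lengths 4, 2, 1, 1.
Since disjoint cycles commute, ord(π) = lcm(4, 2) = 4.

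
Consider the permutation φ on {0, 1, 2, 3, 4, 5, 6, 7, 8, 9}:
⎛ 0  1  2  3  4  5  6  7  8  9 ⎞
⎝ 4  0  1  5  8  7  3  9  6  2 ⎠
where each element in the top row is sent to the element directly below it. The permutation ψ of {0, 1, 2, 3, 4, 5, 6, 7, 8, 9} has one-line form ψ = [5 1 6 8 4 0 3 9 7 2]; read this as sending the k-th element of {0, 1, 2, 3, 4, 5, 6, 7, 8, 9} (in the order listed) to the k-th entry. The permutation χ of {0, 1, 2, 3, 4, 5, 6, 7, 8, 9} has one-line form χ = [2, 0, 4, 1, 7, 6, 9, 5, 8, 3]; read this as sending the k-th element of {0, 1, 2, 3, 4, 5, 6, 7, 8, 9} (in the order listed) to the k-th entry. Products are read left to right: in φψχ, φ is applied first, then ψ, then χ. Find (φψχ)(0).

Apply the permutations in order: φ(0) = 4, then ψ(4) = 4, then χ(4) = 7. So (φψχ)(0) = 7.

7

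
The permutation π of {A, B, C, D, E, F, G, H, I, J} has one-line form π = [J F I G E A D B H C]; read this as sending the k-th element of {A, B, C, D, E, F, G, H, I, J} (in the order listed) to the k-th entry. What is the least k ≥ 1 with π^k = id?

14

Decomposing into disjoint cycles gives cycle lengths 7, 2, 1.
Since disjoint cycles commute, ord(π) = lcm(7, 2) = 14.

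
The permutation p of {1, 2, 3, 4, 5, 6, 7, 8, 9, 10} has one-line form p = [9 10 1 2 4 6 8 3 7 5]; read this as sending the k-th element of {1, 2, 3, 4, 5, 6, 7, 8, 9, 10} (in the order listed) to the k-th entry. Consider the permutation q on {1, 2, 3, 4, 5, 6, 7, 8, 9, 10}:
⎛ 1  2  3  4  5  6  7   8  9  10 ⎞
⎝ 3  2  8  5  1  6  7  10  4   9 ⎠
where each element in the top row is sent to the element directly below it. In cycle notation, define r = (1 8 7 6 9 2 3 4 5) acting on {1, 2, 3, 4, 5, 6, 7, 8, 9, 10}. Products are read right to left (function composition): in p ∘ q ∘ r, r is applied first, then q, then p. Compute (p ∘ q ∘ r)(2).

3

Apply the permutations in order: r(2) = 3, then q(3) = 8, then p(8) = 3. So (p ∘ q ∘ r)(2) = 3.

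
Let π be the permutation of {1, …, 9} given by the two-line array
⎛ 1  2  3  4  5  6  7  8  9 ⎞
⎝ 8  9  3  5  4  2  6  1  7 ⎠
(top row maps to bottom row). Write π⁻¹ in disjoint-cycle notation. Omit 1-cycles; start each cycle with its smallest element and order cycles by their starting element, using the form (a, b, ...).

(1, 8)(2, 6, 7, 9)(4, 5)

First write π in disjoint cycles: (1, 8)(2, 9, 7, 6)(4, 5).
Reversing each cycle (and rotating so the smallest element leads) gives π⁻¹ = (1, 8)(2, 6, 7, 9)(4, 5).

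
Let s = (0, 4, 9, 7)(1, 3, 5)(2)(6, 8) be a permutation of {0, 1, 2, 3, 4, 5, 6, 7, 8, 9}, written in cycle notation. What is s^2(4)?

4 lies in the 4-cycle (0, 4, 9, 7).
Stepping 2 places around the cycle: 4 → 9 → 7.

7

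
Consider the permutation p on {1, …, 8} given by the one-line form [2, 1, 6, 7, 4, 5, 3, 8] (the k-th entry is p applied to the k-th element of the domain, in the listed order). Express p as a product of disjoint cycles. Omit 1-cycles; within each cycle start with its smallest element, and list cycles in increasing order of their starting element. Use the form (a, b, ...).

(1, 2)(3, 6, 5, 4, 7)

From 1: 1 → 2 → 1, closing the cycle (1, 2).
Continuing from each remaining unvisited element yields (1, 2)(3, 6, 5, 4, 7).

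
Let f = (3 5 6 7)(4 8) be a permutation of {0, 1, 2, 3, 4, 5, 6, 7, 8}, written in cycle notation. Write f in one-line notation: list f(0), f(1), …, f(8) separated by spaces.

0 1 2 5 8 6 7 3 4

Image by image: 0→0, 1→1, 2→2, 3→5, 4→8, 5→6, 6→7, 7→3, 8→4.
So the one-line form is 0 1 2 5 8 6 7 3 4.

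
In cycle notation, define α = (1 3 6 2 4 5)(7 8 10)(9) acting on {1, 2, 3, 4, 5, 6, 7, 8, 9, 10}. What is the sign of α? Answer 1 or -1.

The cycle lengths are 6, 3, 1.
A cycle of length ℓ contributes ℓ−1 transpositions, so α is a product of 5 + 2 = 7 transpositions — odd.

-1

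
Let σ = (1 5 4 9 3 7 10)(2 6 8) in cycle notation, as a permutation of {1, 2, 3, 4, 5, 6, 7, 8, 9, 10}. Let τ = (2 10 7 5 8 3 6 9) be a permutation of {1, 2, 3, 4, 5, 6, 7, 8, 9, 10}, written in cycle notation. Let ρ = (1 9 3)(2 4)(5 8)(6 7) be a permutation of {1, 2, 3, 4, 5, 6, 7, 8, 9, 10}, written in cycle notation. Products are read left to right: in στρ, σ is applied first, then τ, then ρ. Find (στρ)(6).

1

(στρ)(6) = ρ(τ(σ(6))). σ(6) = 8, then τ(8) = 3, then ρ(3) = 1, so the result is 1.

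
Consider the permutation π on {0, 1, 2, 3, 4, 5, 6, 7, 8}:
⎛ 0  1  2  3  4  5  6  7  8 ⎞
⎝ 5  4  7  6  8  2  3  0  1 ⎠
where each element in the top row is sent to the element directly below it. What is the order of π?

Writing π as disjoint cycles, the cycle lengths are 4, 3, 2.
Since disjoint cycles commute, ord(π) = lcm(4, 3, 2) = 12.

12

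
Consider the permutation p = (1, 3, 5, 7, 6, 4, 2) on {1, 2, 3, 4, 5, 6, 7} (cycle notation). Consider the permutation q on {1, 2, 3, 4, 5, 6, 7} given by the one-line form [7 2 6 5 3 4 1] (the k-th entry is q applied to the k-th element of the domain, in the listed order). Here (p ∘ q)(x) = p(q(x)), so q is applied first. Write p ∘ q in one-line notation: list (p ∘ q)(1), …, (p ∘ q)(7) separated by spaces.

6 1 4 7 5 2 3

(p ∘ q)(x) = p(q(x)). Computing each image: p(q(1)) = p(7) = 6, p(q(2)) = p(2) = 1, p(q(3)) = p(6) = 4, p(q(4)) = p(5) = 7, p(q(5)) = p(3) = 5, p(q(6)) = p(4) = 2, p(q(7)) = p(1) = 3.
Hence p ∘ q = [6 1 4 7 5 2 3].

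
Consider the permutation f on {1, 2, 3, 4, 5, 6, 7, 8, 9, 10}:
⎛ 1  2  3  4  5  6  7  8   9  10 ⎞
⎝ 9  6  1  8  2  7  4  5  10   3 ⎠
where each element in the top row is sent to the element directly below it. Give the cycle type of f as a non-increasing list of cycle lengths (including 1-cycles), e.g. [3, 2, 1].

The disjoint cycles are (1, 9, 10, 3)(2, 6, 7, 4, 8, 5), with lengths 6, 4 in non-increasing order.

[6, 4]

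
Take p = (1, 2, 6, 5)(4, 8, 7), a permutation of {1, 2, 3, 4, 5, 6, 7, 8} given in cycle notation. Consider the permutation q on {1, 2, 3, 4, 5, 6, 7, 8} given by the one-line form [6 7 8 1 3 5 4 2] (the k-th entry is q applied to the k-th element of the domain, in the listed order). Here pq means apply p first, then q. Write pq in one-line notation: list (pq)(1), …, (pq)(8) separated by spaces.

Chase each element through p then q: 1 → 2 → 7; 2 → 6 → 5; 3 → 3 → 8; 4 → 8 → 2; 5 → 1 → 6; 6 → 5 → 3; 7 → 4 → 1; 8 → 7 → 4.
So pq in one-line form is 7 5 8 2 6 3 1 4.

7 5 8 2 6 3 1 4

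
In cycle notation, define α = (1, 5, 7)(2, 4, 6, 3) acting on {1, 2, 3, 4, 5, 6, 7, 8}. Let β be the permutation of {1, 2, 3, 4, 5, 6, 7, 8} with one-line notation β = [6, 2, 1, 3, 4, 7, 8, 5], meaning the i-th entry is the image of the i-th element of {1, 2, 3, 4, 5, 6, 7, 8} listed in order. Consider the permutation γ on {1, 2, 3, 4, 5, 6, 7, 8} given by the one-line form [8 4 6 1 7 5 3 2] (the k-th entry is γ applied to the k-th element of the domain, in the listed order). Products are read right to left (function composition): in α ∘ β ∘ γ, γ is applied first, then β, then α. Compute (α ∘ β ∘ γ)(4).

3

(α ∘ β ∘ γ)(4) = α(β(γ(4))). γ(4) = 1, then β(1) = 6, then α(6) = 3, so the result is 3.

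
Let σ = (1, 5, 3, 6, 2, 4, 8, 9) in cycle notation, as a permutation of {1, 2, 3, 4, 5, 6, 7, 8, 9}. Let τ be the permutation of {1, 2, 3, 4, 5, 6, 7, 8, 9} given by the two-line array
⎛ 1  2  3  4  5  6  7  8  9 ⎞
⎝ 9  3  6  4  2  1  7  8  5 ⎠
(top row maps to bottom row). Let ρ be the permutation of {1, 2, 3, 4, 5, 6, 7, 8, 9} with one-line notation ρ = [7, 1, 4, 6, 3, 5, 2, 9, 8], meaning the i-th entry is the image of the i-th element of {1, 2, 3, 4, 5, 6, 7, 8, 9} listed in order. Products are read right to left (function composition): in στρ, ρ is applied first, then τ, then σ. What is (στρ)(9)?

Apply the permutations in order: ρ(9) = 8, then τ(8) = 8, then σ(8) = 9. So (στρ)(9) = 9.

9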